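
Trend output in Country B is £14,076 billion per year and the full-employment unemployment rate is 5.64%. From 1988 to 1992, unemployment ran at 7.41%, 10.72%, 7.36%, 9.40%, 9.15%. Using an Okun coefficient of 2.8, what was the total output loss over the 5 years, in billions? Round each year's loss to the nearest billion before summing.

Year 1988: gap = -2.8 × (7.41 - 5.64) = -4.956%, loss ≈ 14076 × 4.956/100 ≈ 698.
Year 1989: gap = -2.8 × (10.72 - 5.64) = -14.224%, loss ≈ 14076 × 14.224/100 ≈ 2002.
Year 1990: gap = -2.8 × (7.36 - 5.64) = -4.816%, loss ≈ 14076 × 4.816/100 ≈ 678.
Year 1991: gap = -2.8 × (9.4 - 5.64) = -10.528%, loss ≈ 14076 × 10.528/100 ≈ 1482.
Year 1992: gap = -2.8 × (9.15 - 5.64) = -9.828%, loss ≈ 14076 × 9.828/100 ≈ 1383.
Total lost output = 698 + 2002 + 678 + 1482 + 1383 = 6243 billion.

£6,243 billion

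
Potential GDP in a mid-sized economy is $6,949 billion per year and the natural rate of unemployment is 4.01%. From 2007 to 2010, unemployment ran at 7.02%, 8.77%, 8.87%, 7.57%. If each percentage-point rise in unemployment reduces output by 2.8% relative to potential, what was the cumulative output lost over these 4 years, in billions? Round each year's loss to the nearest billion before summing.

Year 2007: gap = -2.8 × (7.02 - 4.01) = -8.428%, loss ≈ 6949 × 8.428/100 ≈ 586.
Year 2008: gap = -2.8 × (8.77 - 4.01) = -13.328%, loss ≈ 6949 × 13.328/100 ≈ 926.
Year 2009: gap = -2.8 × (8.87 - 4.01) = -13.608%, loss ≈ 6949 × 13.608/100 ≈ 946.
Year 2010: gap = -2.8 × (7.57 - 4.01) = -9.968%, loss ≈ 6949 × 9.968/100 ≈ 693.
Total lost output = 586 + 926 + 946 + 693 = 3151 billion.

$3,151 billion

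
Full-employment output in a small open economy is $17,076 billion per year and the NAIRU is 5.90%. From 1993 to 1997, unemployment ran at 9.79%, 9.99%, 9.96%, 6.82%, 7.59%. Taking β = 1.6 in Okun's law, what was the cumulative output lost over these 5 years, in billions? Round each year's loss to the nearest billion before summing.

Year 1993: gap = -1.6 × (9.79 - 5.9) = -6.224%, loss ≈ 17076 × 6.224/100 ≈ 1063.
Year 1994: gap = -1.6 × (9.99 - 5.9) = -6.544%, loss ≈ 17076 × 6.544/100 ≈ 1117.
Year 1995: gap = -1.6 × (9.96 - 5.9) = -6.496%, loss ≈ 17076 × 6.496/100 ≈ 1109.
Year 1996: gap = -1.6 × (6.82 - 5.9) = -1.472%, loss ≈ 17076 × 1.472/100 ≈ 251.
Year 1997: gap = -1.6 × (7.59 - 5.9) = -2.704%, loss ≈ 17076 × 2.704/100 ≈ 462.
Total lost output = 1063 + 1117 + 1109 + 251 + 462 = 4002 billion.

$4,002 billion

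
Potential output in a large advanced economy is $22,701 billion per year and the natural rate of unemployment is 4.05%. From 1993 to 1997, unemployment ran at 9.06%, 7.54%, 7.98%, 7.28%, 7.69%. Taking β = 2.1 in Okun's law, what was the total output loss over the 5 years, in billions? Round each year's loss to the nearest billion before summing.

$9,201 billion

Year 1993: gap = -2.1 × (9.06 - 4.05) = -10.521%, loss ≈ 22701 × 10.521/100 ≈ 2388.
Year 1994: gap = -2.1 × (7.54 - 4.05) = -7.329%, loss ≈ 22701 × 7.329/100 ≈ 1664.
Year 1995: gap = -2.1 × (7.98 - 4.05) = -8.253%, loss ≈ 22701 × 8.253/100 ≈ 1874.
Year 1996: gap = -2.1 × (7.28 - 4.05) = -6.783%, loss ≈ 22701 × 6.783/100 ≈ 1540.
Year 1997: gap = -2.1 × (7.69 - 4.05) = -7.644%, loss ≈ 22701 × 7.644/100 ≈ 1735.
Total lost output = 2388 + 1664 + 1874 + 1540 + 1735 = 9201 billion.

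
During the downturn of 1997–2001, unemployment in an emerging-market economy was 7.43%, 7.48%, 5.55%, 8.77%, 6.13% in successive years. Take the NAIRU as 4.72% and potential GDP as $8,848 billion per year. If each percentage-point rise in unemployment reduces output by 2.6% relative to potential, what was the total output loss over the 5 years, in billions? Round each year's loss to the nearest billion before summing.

Year 1997: gap = -2.6 × (7.43 - 4.72) = -7.046%, loss ≈ 8848 × 7.046/100 ≈ 623.
Year 1998: gap = -2.6 × (7.48 - 4.72) = -7.176%, loss ≈ 8848 × 7.176/100 ≈ 635.
Year 1999: gap = -2.6 × (5.55 - 4.72) = -2.158%, loss ≈ 8848 × 2.158/100 ≈ 191.
Year 2000: gap = -2.6 × (8.77 - 4.72) = -10.53%, loss ≈ 8848 × 10.53/100 ≈ 932.
Year 2001: gap = -2.6 × (6.13 - 4.72) = -3.666%, loss ≈ 8848 × 3.666/100 ≈ 324.
Total lost output = 623 + 635 + 191 + 932 + 324 = 2705 billion.

$2,705 billion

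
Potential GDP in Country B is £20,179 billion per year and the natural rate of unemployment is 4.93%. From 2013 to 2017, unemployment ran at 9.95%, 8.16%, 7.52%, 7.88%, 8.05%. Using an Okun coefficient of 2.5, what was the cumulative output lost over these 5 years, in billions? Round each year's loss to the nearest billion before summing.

£8,530 billion

Year 2013: gap = -2.5 × (9.95 - 4.93) = -12.55%, loss ≈ 20179 × 12.55/100 ≈ 2532.
Year 2014: gap = -2.5 × (8.16 - 4.93) = -8.075%, loss ≈ 20179 × 8.075/100 ≈ 1629.
Year 2015: gap = -2.5 × (7.52 - 4.93) = -6.475%, loss ≈ 20179 × 6.475/100 ≈ 1307.
Year 2016: gap = -2.5 × (7.88 - 4.93) = -7.375%, loss ≈ 20179 × 7.375/100 ≈ 1488.
Year 2017: gap = -2.5 × (8.05 - 4.93) = -7.8%, loss ≈ 20179 × 7.8/100 ≈ 1574.
Total lost output = 2532 + 1629 + 1307 + 1488 + 1574 = 8530 billion.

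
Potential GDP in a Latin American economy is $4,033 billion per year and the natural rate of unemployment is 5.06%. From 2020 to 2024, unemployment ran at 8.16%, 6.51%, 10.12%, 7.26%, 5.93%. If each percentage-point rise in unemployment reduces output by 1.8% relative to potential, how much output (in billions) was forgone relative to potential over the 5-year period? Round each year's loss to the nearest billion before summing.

$920 billion

Year 2020: gap = -1.8 × (8.16 - 5.06) = -5.58%, loss ≈ 4033 × 5.58/100 ≈ 225.
Year 2021: gap = -1.8 × (6.51 - 5.06) = -2.61%, loss ≈ 4033 × 2.61/100 ≈ 105.
Year 2022: gap = -1.8 × (10.12 - 5.06) = -9.108%, loss ≈ 4033 × 9.108/100 ≈ 367.
Year 2023: gap = -1.8 × (7.26 - 5.06) = -3.96%, loss ≈ 4033 × 3.96/100 ≈ 160.
Year 2024: gap = -1.8 × (5.93 - 5.06) = -1.566%, loss ≈ 4033 × 1.566/100 ≈ 63.
Total lost output = 225 + 105 + 367 + 160 + 63 = 920 billion.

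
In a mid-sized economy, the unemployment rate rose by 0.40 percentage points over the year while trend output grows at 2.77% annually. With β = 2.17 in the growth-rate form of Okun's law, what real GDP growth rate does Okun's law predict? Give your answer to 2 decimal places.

Growth-rate Okun's law: g_Y = g_Y* - β × Δu.
g_Y = 2.77 - 2.17 × (0.40) = 2.77 - 0.868 = 1.902%, i.e. 1.90% to 2 d.p.

1.90%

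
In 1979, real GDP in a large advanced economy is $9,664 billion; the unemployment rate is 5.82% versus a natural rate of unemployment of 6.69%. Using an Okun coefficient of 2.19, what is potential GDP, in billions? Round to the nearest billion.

$9,483 billion

Unemployment gap = 5.82 - 6.69 = -0.87 points, so output gap = -2.19 × (-0.87) = 1.9053%.
Since Y = Y* × (1 + gap/100), Y* = 9664/1.019053 ≈ 9483 billion.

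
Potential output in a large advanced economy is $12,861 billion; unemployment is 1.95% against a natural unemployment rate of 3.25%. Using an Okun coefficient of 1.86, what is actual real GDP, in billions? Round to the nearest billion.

Unemployment gap = 1.95 - 3.25 = -1.3 points, so the output gap is -1.86 × (-1.3) = 2.418%.
Actual GDP = 12861 × (1 + 2.418/100) = 12861 × 1.02418 ≈ 13172 billion.

$13,172 billion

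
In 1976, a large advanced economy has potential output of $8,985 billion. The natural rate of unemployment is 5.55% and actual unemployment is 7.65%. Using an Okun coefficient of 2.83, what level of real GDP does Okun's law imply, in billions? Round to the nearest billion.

Unemployment gap = 7.65 - 5.55 = 2.1 points, so the output gap is -2.83 × 2.1 = -5.943%.
Actual GDP = 8985 × (1 - 5.943/100) = 8985 × 0.94057 ≈ 8451 billion.

$8,451 billion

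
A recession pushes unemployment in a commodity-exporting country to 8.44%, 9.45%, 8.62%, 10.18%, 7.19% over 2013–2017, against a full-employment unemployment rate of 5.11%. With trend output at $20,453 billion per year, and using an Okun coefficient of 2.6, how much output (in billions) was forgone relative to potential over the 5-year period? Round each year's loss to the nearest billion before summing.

Year 2013: gap = -2.6 × (8.44 - 5.11) = -8.658%, loss ≈ 20453 × 8.658/100 ≈ 1771.
Year 2014: gap = -2.6 × (9.45 - 5.11) = -11.284%, loss ≈ 20453 × 11.284/100 ≈ 2308.
Year 2015: gap = -2.6 × (8.62 - 5.11) = -9.126%, loss ≈ 20453 × 9.126/100 ≈ 1867.
Year 2016: gap = -2.6 × (10.18 - 5.11) = -13.182%, loss ≈ 20453 × 13.182/100 ≈ 2696.
Year 2017: gap = -2.6 × (7.19 - 5.11) = -5.408%, loss ≈ 20453 × 5.408/100 ≈ 1106.
Total lost output = 1771 + 2308 + 1867 + 2696 + 1106 = 9748 billion.

$9,748 billion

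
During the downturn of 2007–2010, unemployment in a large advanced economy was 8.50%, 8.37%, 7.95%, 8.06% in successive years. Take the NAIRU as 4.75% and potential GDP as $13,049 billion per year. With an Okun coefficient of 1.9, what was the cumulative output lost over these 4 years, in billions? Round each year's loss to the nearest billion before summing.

Year 2007: gap = -1.9 × (8.5 - 4.75) = -7.125%, loss ≈ 13049 × 7.125/100 ≈ 930.
Year 2008: gap = -1.9 × (8.37 - 4.75) = -6.878%, loss ≈ 13049 × 6.878/100 ≈ 898.
Year 2009: gap = -1.9 × (7.95 - 4.75) = -6.08%, loss ≈ 13049 × 6.08/100 ≈ 793.
Year 2010: gap = -1.9 × (8.06 - 4.75) = -6.289%, loss ≈ 13049 × 6.289/100 ≈ 821.
Total lost output = 930 + 898 + 793 + 821 = 3442 billion.

$3,442 billion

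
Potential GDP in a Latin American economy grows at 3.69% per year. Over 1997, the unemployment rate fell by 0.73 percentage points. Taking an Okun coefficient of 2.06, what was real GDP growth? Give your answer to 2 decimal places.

Growth-rate Okun's law: g_Y = g_Y* - β × Δu.
g_Y = 3.69 - 2.06 × (-0.73) = 3.69 + 1.5038 = 5.1938%, i.e. 5.19% to 2 d.p.

5.19%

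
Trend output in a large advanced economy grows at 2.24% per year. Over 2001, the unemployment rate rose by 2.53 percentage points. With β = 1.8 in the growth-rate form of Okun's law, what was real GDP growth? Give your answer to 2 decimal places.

Growth-rate Okun's law: g_Y = g_Y* - β × Δu.
g_Y = 2.24 - 1.8 × (2.53) = 2.24 - 4.554 = -2.314%, i.e. -2.31% to 2 d.p.

-2.31%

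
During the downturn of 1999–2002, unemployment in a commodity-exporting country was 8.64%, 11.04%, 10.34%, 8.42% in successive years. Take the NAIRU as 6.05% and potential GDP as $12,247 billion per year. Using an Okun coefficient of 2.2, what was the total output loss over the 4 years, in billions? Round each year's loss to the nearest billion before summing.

Year 1999: gap = -2.2 × (8.64 - 6.05) = -5.698%, loss ≈ 12247 × 5.698/100 ≈ 698.
Year 2000: gap = -2.2 × (11.04 - 6.05) = -10.978%, loss ≈ 12247 × 10.978/100 ≈ 1344.
Year 2001: gap = -2.2 × (10.34 - 6.05) = -9.438%, loss ≈ 12247 × 9.438/100 ≈ 1156.
Year 2002: gap = -2.2 × (8.42 - 6.05) = -5.214%, loss ≈ 12247 × 5.214/100 ≈ 639.
Total lost output = 698 + 1344 + 1156 + 639 = 3837 billion.

$3,837 billion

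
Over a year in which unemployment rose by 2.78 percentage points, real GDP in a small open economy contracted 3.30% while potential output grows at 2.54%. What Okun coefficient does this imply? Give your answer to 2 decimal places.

Growth form: g_Y = g_Y* - β × Δu, so β = (g_Y* - g_Y)/Δu.
β = (2.54 + 3.3)/2.78 = 5.84/2.78 = 2.10.

β ≈ 2.10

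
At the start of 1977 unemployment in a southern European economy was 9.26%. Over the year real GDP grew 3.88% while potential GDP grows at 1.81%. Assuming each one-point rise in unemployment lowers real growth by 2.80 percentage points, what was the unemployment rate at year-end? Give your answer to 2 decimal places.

8.52%

Growth-rate Okun's law: g_Y = g_Y* - β × Δu, so Δu = (g_Y* - g_Y)/β.
Δu = (1.81 - 3.88)/2.80 = -2.07/2.80 = -0.74 percentage points.
Year-end unemployment = 9.26 - 0.74 = 8.52%.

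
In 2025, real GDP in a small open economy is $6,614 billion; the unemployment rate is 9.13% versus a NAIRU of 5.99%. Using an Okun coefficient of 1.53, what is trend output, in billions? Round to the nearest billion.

Unemployment gap = 9.13 - 5.99 = 3.14 points, so output gap = -1.53 × 3.14 = -4.8042%.
Since Y = Y* × (1 + gap/100), Y* = 6614/0.951958 ≈ 6948 billion.

$6,948 billion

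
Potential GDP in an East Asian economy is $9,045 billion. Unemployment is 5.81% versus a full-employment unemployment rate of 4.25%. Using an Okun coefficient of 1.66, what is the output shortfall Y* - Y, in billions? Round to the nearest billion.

Output gap = -1.66 × (5.81 - 4.25) = -1.66 × 1.56 = -2.5896%.
Actual GDP ≈ 9045 × 0.974104 ≈ 8811 billion, so the shortfall is 9045 - 8811 = 234 billion.

$234 billion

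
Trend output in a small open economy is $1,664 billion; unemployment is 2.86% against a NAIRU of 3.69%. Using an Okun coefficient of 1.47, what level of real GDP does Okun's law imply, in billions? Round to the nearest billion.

Unemployment gap = 2.86 - 3.69 = -0.83 points, so the output gap is -1.47 × (-0.83) = 1.2201%.
Actual GDP = 1664 × (1 + 1.2201/100) = 1664 × 1.012201 ≈ 1684 billion.

$1,684 billion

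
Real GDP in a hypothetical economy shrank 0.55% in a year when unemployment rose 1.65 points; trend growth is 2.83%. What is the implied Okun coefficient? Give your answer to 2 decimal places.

β ≈ 2.05

Growth form: g_Y = g_Y* - β × Δu, so β = (g_Y* - g_Y)/Δu.
β = (2.83 + 0.55)/1.65 = 3.38/1.65 = 2.05.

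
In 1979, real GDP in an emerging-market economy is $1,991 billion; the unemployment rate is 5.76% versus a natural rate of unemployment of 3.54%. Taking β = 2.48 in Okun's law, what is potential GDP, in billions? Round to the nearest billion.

Unemployment gap = 5.76 - 3.54 = 2.22 points, so output gap = -2.48 × 2.22 = -5.5056%.
Since Y = Y* × (1 + gap/100), Y* = 1991/0.944944 ≈ 2107 billion.

$2,107 billion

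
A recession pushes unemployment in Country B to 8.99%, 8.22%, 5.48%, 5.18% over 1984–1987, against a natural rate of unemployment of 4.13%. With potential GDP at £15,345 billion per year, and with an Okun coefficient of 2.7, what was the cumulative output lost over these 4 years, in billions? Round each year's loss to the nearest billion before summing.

£4,703 billion

Year 1984: gap = -2.7 × (8.99 - 4.13) = -13.122%, loss ≈ 15345 × 13.122/100 ≈ 2014.
Year 1985: gap = -2.7 × (8.22 - 4.13) = -11.043%, loss ≈ 15345 × 11.043/100 ≈ 1695.
Year 1986: gap = -2.7 × (5.48 - 4.13) = -3.645%, loss ≈ 15345 × 3.645/100 ≈ 559.
Year 1987: gap = -2.7 × (5.18 - 4.13) = -2.835%, loss ≈ 15345 × 2.835/100 ≈ 435.
Total lost output = 2014 + 1695 + 559 + 435 = 4703 billion.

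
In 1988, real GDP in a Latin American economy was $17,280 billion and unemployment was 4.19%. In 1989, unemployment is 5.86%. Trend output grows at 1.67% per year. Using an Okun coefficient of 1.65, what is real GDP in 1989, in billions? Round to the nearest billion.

$17,092 billion

Δu = 5.86 - 4.19 = 1.67 points.
Okun's law (growth form): g_Y = g_Y* - β × Δu = 1.67 - 1.65 × (1.67) = 1.67 - 2.7555 = -1.0855%.
Real GDP in the next year = 17280 × (1 - 1.0855/100) = 17280 × 0.989145 ≈ 17092 billion.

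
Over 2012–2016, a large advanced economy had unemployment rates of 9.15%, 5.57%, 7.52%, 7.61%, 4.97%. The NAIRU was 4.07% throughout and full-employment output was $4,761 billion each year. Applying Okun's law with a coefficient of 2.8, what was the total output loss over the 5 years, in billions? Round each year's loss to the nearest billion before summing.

$1,929 billion

Year 2012: gap = -2.8 × (9.15 - 4.07) = -14.224%, loss ≈ 4761 × 14.224/100 ≈ 677.
Year 2013: gap = -2.8 × (5.57 - 4.07) = -4.2%, loss ≈ 4761 × 4.2/100 ≈ 200.
Year 2014: gap = -2.8 × (7.52 - 4.07) = -9.66%, loss ≈ 4761 × 9.66/100 ≈ 460.
Year 2015: gap = -2.8 × (7.61 - 4.07) = -9.912%, loss ≈ 4761 × 9.912/100 ≈ 472.
Year 2016: gap = -2.8 × (4.97 - 4.07) = -2.52%, loss ≈ 4761 × 2.52/100 ≈ 120.
Total lost output = 677 + 200 + 460 + 472 + 120 = 1929 billion.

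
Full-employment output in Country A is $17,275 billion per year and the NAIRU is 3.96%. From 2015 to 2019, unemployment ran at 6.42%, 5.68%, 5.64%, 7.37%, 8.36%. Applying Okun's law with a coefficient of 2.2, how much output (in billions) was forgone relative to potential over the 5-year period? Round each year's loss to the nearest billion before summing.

Year 2015: gap = -2.2 × (6.42 - 3.96) = -5.412%, loss ≈ 17275 × 5.412/100 ≈ 935.
Year 2016: gap = -2.2 × (5.68 - 3.96) = -3.784%, loss ≈ 17275 × 3.784/100 ≈ 654.
Year 2017: gap = -2.2 × (5.64 - 3.96) = -3.696%, loss ≈ 17275 × 3.696/100 ≈ 638.
Year 2018: gap = -2.2 × (7.37 - 3.96) = -7.502%, loss ≈ 17275 × 7.502/100 ≈ 1296.
Year 2019: gap = -2.2 × (8.36 - 3.96) = -9.68%, loss ≈ 17275 × 9.68/100 ≈ 1672.
Total lost output = 935 + 654 + 638 + 1296 + 1672 = 5195 billion.

$5,195 billion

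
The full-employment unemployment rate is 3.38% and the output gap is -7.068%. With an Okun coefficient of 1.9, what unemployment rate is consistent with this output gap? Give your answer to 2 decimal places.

7.10%

From Okun's law, u - u* = -(output gap)/β = -(-7.068)/1.9 = 3.72 points.
So u = 3.38 + 3.72 = 7.10%.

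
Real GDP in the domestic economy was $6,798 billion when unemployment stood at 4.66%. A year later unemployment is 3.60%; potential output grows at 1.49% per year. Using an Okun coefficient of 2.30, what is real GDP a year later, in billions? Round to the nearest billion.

Δu = 3.6 - 4.66 = -1.06 points.
Okun's law (growth form): g_Y = g_Y* - β × Δu = 1.49 - 2.30 × (-1.06) = 1.49 + 2.438 = 3.928%.
Real GDP in the next year = 6798 × (1 + 3.928/100) = 6798 × 1.03928 ≈ 7065 billion.

$7,065 billion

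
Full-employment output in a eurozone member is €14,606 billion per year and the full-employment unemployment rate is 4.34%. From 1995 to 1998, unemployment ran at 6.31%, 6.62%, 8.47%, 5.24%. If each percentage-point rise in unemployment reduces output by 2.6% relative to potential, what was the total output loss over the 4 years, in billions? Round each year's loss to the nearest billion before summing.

€3,524 billion

Year 1995: gap = -2.6 × (6.31 - 4.34) = -5.122%, loss ≈ 14606 × 5.122/100 ≈ 748.
Year 1996: gap = -2.6 × (6.62 - 4.34) = -5.928%, loss ≈ 14606 × 5.928/100 ≈ 866.
Year 1997: gap = -2.6 × (8.47 - 4.34) = -10.738%, loss ≈ 14606 × 10.738/100 ≈ 1568.
Year 1998: gap = -2.6 × (5.24 - 4.34) = -2.34%, loss ≈ 14606 × 2.34/100 ≈ 342.
Total lost output = 748 + 866 + 1568 + 342 = 3524 billion.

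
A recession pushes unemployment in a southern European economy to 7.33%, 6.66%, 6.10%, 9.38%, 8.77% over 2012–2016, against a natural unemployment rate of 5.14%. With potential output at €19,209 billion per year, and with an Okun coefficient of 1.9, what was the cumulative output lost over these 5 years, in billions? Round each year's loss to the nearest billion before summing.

€4,576 billion

Year 2012: gap = -1.9 × (7.33 - 5.14) = -4.161%, loss ≈ 19209 × 4.161/100 ≈ 799.
Year 2013: gap = -1.9 × (6.66 - 5.14) = -2.888%, loss ≈ 19209 × 2.888/100 ≈ 555.
Year 2014: gap = -1.9 × (6.1 - 5.14) = -1.824%, loss ≈ 19209 × 1.824/100 ≈ 350.
Year 2015: gap = -1.9 × (9.38 - 5.14) = -8.056%, loss ≈ 19209 × 8.056/100 ≈ 1547.
Year 2016: gap = -1.9 × (8.77 - 5.14) = -6.897%, loss ≈ 19209 × 6.897/100 ≈ 1325.
Total lost output = 799 + 555 + 350 + 1547 + 1325 = 4576 billion.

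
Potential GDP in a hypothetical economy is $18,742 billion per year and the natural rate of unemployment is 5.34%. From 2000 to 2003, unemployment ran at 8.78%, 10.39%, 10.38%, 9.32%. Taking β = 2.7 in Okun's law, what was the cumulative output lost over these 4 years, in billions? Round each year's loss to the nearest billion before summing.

$8,860 billion

Year 2000: gap = -2.7 × (8.78 - 5.34) = -9.288%, loss ≈ 18742 × 9.288/100 ≈ 1741.
Year 2001: gap = -2.7 × (10.39 - 5.34) = -13.635%, loss ≈ 18742 × 13.635/100 ≈ 2555.
Year 2002: gap = -2.7 × (10.38 - 5.34) = -13.608%, loss ≈ 18742 × 13.608/100 ≈ 2550.
Year 2003: gap = -2.7 × (9.32 - 5.34) = -10.746%, loss ≈ 18742 × 10.746/100 ≈ 2014.
Total lost output = 1741 + 2555 + 2550 + 2014 = 8860 billion.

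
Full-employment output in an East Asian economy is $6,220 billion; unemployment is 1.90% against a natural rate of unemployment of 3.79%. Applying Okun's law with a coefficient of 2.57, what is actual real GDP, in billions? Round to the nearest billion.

Unemployment gap = 1.9 - 3.79 = -1.89 points, so the output gap is -2.57 × (-1.89) = 4.8573%.
Actual GDP = 6220 × (1 + 4.8573/100) = 6220 × 1.048573 ≈ 6522 billion.

$6,522 billion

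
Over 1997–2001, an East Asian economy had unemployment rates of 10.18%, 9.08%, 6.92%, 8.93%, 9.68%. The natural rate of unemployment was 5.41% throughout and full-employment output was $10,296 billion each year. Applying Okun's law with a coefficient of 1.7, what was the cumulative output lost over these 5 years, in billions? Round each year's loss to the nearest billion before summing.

Year 1997: gap = -1.7 × (10.18 - 5.41) = -8.109%, loss ≈ 10296 × 8.109/100 ≈ 835.
Year 1998: gap = -1.7 × (9.08 - 5.41) = -6.239%, loss ≈ 10296 × 6.239/100 ≈ 642.
Year 1999: gap = -1.7 × (6.92 - 5.41) = -2.567%, loss ≈ 10296 × 2.567/100 ≈ 264.
Year 2000: gap = -1.7 × (8.93 - 5.41) = -5.984%, loss ≈ 10296 × 5.984/100 ≈ 616.
Year 2001: gap = -1.7 × (9.68 - 5.41) = -7.259%, loss ≈ 10296 × 7.259/100 ≈ 747.
Total lost output = 835 + 642 + 264 + 616 + 747 = 3104 billion.

$3,104 billion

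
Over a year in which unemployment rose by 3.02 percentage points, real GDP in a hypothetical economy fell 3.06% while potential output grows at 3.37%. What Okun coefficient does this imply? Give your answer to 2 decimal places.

Growth form: g_Y = g_Y* - β × Δu, so β = (g_Y* - g_Y)/Δu.
β = (3.37 + 3.06)/3.02 = 6.43/3.02 = 2.13.

β ≈ 2.13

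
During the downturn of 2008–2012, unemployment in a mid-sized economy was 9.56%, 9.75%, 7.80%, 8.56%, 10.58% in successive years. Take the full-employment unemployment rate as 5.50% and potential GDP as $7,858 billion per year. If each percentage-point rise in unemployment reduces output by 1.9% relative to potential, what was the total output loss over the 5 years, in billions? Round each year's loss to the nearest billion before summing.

Year 2008: gap = -1.9 × (9.56 - 5.5) = -7.714%, loss ≈ 7858 × 7.714/100 ≈ 606.
Year 2009: gap = -1.9 × (9.75 - 5.5) = -8.075%, loss ≈ 7858 × 8.075/100 ≈ 635.
Year 2010: gap = -1.9 × (7.8 - 5.5) = -4.37%, loss ≈ 7858 × 4.37/100 ≈ 343.
Year 2011: gap = -1.9 × (8.56 - 5.5) = -5.814%, loss ≈ 7858 × 5.814/100 ≈ 457.
Year 2012: gap = -1.9 × (10.58 - 5.5) = -9.652%, loss ≈ 7858 × 9.652/100 ≈ 758.
Total lost output = 606 + 635 + 343 + 457 + 758 = 2799 billion.

$2,799 billion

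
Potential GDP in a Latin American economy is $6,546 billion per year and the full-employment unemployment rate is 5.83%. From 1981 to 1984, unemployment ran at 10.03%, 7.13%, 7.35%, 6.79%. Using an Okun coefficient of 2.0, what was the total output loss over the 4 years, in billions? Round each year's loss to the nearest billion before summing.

$1,045 billion

Year 1981: gap = -2.0 × (10.03 - 5.83) = -8.4%, loss ≈ 6546 × 8.4/100 ≈ 550.
Year 1982: gap = -2.0 × (7.13 - 5.83) = -2.6%, loss ≈ 6546 × 2.6/100 ≈ 170.
Year 1983: gap = -2.0 × (7.35 - 5.83) = -3.04%, loss ≈ 6546 × 3.04/100 ≈ 199.
Year 1984: gap = -2.0 × (6.79 - 5.83) = -1.92%, loss ≈ 6546 × 1.92/100 ≈ 126.
Total lost output = 550 + 170 + 199 + 126 = 1045 billion.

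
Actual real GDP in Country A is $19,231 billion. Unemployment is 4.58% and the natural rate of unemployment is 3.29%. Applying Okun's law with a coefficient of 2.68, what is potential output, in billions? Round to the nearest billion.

Unemployment gap = 4.58 - 3.29 = 1.29 points, so output gap = -2.68 × 1.29 = -3.4572%.
Since Y = Y* × (1 + gap/100), Y* = 19231/0.965428 ≈ 19920 billion.

$19,920 billion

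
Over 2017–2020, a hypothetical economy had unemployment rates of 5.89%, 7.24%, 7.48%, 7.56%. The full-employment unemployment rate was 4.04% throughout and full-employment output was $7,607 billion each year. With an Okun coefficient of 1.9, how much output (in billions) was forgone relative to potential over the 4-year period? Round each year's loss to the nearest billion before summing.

Year 2017: gap = -1.9 × (5.89 - 4.04) = -3.515%, loss ≈ 7607 × 3.515/100 ≈ 267.
Year 2018: gap = -1.9 × (7.24 - 4.04) = -6.08%, loss ≈ 7607 × 6.08/100 ≈ 463.
Year 2019: gap = -1.9 × (7.48 - 4.04) = -6.536%, loss ≈ 7607 × 6.536/100 ≈ 497.
Year 2020: gap = -1.9 × (7.56 - 4.04) = -6.688%, loss ≈ 7607 × 6.688/100 ≈ 509.
Total lost output = 267 + 463 + 497 + 509 = 1736 billion.

$1,736 billion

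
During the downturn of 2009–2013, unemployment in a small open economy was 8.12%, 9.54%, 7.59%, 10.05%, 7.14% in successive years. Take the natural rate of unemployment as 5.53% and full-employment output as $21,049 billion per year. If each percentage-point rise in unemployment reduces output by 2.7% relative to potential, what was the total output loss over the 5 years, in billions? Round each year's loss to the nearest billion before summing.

$8,406 billion

Year 2009: gap = -2.7 × (8.12 - 5.53) = -6.993%, loss ≈ 21049 × 6.993/100 ≈ 1472.
Year 2010: gap = -2.7 × (9.54 - 5.53) = -10.827%, loss ≈ 21049 × 10.827/100 ≈ 2279.
Year 2011: gap = -2.7 × (7.59 - 5.53) = -5.562%, loss ≈ 21049 × 5.562/100 ≈ 1171.
Year 2012: gap = -2.7 × (10.05 - 5.53) = -12.204%, loss ≈ 21049 × 12.204/100 ≈ 2569.
Year 2013: gap = -2.7 × (7.14 - 5.53) = -4.347%, loss ≈ 21049 × 4.347/100 ≈ 915.
Total lost output = 1472 + 2279 + 1171 + 2569 + 915 = 8406 billion.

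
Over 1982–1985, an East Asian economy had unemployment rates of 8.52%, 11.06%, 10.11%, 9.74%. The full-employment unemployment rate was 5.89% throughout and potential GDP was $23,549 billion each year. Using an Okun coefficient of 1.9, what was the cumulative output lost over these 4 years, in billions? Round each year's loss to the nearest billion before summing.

$7,101 billion

Year 1982: gap = -1.9 × (8.52 - 5.89) = -4.997%, loss ≈ 23549 × 4.997/100 ≈ 1177.
Year 1983: gap = -1.9 × (11.06 - 5.89) = -9.823%, loss ≈ 23549 × 9.823/100 ≈ 2313.
Year 1984: gap = -1.9 × (10.11 - 5.89) = -8.018%, loss ≈ 23549 × 8.018/100 ≈ 1888.
Year 1985: gap = -1.9 × (9.74 - 5.89) = -7.315%, loss ≈ 23549 × 7.315/100 ≈ 1723.
Total lost output = 1177 + 2313 + 1888 + 1723 = 7101 billion.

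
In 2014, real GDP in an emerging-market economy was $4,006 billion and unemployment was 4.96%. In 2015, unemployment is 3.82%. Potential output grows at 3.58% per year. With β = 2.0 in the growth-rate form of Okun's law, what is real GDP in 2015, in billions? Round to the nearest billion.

Δu = 3.82 - 4.96 = -1.14 points.
Okun's law (growth form): g_Y = g_Y* - β × Δu = 3.58 - 2.0 × (-1.14) = 3.58 + 2.28 = 5.86%.
Real GDP in the next year = 4006 × (1 + 5.86/100) = 4006 × 1.0586 ≈ 4241 billion.

$4,241 billion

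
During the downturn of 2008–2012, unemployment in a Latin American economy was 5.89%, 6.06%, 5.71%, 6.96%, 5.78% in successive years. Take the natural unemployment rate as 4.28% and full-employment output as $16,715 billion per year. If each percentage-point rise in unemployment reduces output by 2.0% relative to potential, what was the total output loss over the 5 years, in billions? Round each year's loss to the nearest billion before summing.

$3,008 billion

Year 2008: gap = -2.0 × (5.89 - 4.28) = -3.22%, loss ≈ 16715 × 3.22/100 ≈ 538.
Year 2009: gap = -2.0 × (6.06 - 4.28) = -3.56%, loss ≈ 16715 × 3.56/100 ≈ 595.
Year 2010: gap = -2.0 × (5.71 - 4.28) = -2.86%, loss ≈ 16715 × 2.86/100 ≈ 478.
Year 2011: gap = -2.0 × (6.96 - 4.28) = -5.36%, loss ≈ 16715 × 5.36/100 ≈ 896.
Year 2012: gap = -2.0 × (5.78 - 4.28) = -3%, loss ≈ 16715 × 3/100 ≈ 501.
Total lost output = 538 + 595 + 478 + 896 + 501 = 3008 billion.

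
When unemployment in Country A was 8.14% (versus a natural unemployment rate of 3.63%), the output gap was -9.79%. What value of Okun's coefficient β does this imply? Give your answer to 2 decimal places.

Okun's law: output gap = -β × (u - u*).
-9.79 = -β × (8.14 - 3.63) = -β × 4.51, so β = 9.79/4.51 = 2.17.

β ≈ 2.17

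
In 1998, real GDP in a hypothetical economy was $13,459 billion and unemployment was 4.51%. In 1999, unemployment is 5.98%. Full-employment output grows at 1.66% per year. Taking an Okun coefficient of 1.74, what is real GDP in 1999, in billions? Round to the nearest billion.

Δu = 5.98 - 4.51 = 1.47 points.
Okun's law (growth form): g_Y = g_Y* - β × Δu = 1.66 - 1.74 × (1.47) = 1.66 - 2.5578 = -0.8978%.
Real GDP in the next year = 13459 × (1 - 0.8978/100) = 13459 × 0.991022 ≈ 13338 billion.

$13,338 billion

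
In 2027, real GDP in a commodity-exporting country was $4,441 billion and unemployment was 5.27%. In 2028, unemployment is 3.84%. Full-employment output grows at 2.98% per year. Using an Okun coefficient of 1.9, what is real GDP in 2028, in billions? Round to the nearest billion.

Δu = 3.84 - 5.27 = -1.43 points.
Okun's law (growth form): g_Y = g_Y* - β × Δu = 2.98 - 1.9 × (-1.43) = 2.98 + 2.717 = 5.697%.
Real GDP in the next year = 4441 × (1 + 5.697/100) = 4441 × 1.05697 ≈ 4694 billion.

$4,694 billion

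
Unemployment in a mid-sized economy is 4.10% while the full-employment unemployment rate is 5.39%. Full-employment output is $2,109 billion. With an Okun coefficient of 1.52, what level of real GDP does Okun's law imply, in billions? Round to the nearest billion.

$2,150 billion

Unemployment gap = 4.1 - 5.39 = -1.29 points, so the output gap is -1.52 × (-1.29) = 1.9608%.
Actual GDP = 2109 × (1 + 1.9608/100) = 2109 × 1.019608 ≈ 2150 billion.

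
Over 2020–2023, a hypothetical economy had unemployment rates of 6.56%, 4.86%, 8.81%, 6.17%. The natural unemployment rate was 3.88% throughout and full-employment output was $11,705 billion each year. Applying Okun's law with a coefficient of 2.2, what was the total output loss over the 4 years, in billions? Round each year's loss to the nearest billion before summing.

Year 2020: gap = -2.2 × (6.56 - 3.88) = -5.896%, loss ≈ 11705 × 5.896/100 ≈ 690.
Year 2021: gap = -2.2 × (4.86 - 3.88) = -2.156%, loss ≈ 11705 × 2.156/100 ≈ 252.
Year 2022: gap = -2.2 × (8.81 - 3.88) = -10.846%, loss ≈ 11705 × 10.846/100 ≈ 1270.
Year 2023: gap = -2.2 × (6.17 - 3.88) = -5.038%, loss ≈ 11705 × 5.038/100 ≈ 590.
Total lost output = 690 + 252 + 1270 + 590 = 2802 billion.

$2,802 billion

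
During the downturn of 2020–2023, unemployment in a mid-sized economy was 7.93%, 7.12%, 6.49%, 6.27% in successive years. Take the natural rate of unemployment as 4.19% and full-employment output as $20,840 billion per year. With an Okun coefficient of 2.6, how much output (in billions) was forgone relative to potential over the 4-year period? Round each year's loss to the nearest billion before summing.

Year 2020: gap = -2.6 × (7.93 - 4.19) = -9.724%, loss ≈ 20840 × 9.724/100 ≈ 2026.
Year 2021: gap = -2.6 × (7.12 - 4.19) = -7.618%, loss ≈ 20840 × 7.618/100 ≈ 1588.
Year 2022: gap = -2.6 × (6.49 - 4.19) = -5.98%, loss ≈ 20840 × 5.98/100 ≈ 1246.
Year 2023: gap = -2.6 × (6.27 - 4.19) = -5.408%, loss ≈ 20840 × 5.408/100 ≈ 1127.
Total lost output = 2026 + 1588 + 1246 + 1127 = 5987 billion.

$5,987 billion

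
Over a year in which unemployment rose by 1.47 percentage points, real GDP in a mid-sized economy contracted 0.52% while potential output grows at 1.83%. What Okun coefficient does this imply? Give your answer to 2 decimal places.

Growth form: g_Y = g_Y* - β × Δu, so β = (g_Y* - g_Y)/Δu.
β = (1.83 + 0.52)/1.47 = 2.35/1.47 = 1.60.

β ≈ 1.60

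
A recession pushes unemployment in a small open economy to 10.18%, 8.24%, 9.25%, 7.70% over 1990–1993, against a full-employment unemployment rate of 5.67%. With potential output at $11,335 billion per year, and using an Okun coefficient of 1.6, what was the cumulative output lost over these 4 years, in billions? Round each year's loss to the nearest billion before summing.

Year 1990: gap = -1.6 × (10.18 - 5.67) = -7.216%, loss ≈ 11335 × 7.216/100 ≈ 818.
Year 1991: gap = -1.6 × (8.24 - 5.67) = -4.112%, loss ≈ 11335 × 4.112/100 ≈ 466.
Year 1992: gap = -1.6 × (9.25 - 5.67) = -5.728%, loss ≈ 11335 × 5.728/100 ≈ 649.
Year 1993: gap = -1.6 × (7.7 - 5.67) = -3.248%, loss ≈ 11335 × 3.248/100 ≈ 368.
Total lost output = 818 + 466 + 649 + 368 = 2301 billion.

$2,301 billion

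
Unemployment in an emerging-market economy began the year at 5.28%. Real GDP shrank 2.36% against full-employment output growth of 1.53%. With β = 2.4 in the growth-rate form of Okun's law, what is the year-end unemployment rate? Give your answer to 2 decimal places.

6.90%

Growth-rate Okun's law: g_Y = g_Y* - β × Δu, so Δu = (g_Y* - g_Y)/β.
Δu = (1.53 + 2.36)/2.4 = 3.89/2.4 = 1.62 percentage points.
Year-end unemployment = 5.28 + 1.62 = 6.90%.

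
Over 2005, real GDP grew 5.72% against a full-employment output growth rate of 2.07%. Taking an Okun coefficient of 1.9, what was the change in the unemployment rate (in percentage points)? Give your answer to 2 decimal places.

Growth-rate Okun's law: g_Y = g_Y* - β × Δu, so Δu = (g_Y* - g_Y)/β.
Δu = (2.07 - 5.72)/1.9 = -3.65/1.9 = -1.92 percentage points.

-1.92 percentage points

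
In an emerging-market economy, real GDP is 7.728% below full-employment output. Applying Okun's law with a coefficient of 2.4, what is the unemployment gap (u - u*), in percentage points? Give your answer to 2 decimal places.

Okun's law: output gap = -β × (u - u*), so u - u* = -(output gap)/β.
u - u* = -(-7.728)/2.4 = 3.22 percentage points.

3.22 percentage points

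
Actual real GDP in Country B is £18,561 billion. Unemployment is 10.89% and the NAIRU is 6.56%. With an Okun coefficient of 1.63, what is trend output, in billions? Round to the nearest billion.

Unemployment gap = 10.89 - 6.56 = 4.33 points, so output gap = -1.63 × 4.33 = -7.0579%.
Since Y = Y* × (1 + gap/100), Y* = 18561/0.929421 ≈ 19970 billion.

£19,970 billion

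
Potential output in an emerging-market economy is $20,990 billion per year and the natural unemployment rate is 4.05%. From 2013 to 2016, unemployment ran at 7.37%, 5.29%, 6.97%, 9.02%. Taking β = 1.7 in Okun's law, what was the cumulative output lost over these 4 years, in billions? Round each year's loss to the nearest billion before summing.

$4,442 billion

Year 2013: gap = -1.7 × (7.37 - 4.05) = -5.644%, loss ≈ 20990 × 5.644/100 ≈ 1185.
Year 2014: gap = -1.7 × (5.29 - 4.05) = -2.108%, loss ≈ 20990 × 2.108/100 ≈ 442.
Year 2015: gap = -1.7 × (6.97 - 4.05) = -4.964%, loss ≈ 20990 × 4.964/100 ≈ 1042.
Year 2016: gap = -1.7 × (9.02 - 4.05) = -8.449%, loss ≈ 20990 × 8.449/100 ≈ 1773.
Total lost output = 1185 + 442 + 1042 + 1773 = 4442 billion.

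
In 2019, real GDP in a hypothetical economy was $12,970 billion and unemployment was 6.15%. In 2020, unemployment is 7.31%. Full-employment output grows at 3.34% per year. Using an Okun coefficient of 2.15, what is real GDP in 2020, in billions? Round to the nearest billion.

Δu = 7.31 - 6.15 = 1.16 points.
Okun's law (growth form): g_Y = g_Y* - β × Δu = 3.34 - 2.15 × (1.16) = 3.34 - 2.494 = 0.846%.
Real GDP in the next year = 12970 × (1 + 0.846/100) = 12970 × 1.00846 ≈ 13080 billion.

$13,080 billion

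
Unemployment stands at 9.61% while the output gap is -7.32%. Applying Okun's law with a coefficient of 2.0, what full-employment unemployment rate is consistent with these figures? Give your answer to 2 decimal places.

5.95%

From Okun's law, u - u* = -(output gap)/β = -(-7.32)/2.0 = 3.66 points.
So u* = 9.61 - 3.66 = 5.95%.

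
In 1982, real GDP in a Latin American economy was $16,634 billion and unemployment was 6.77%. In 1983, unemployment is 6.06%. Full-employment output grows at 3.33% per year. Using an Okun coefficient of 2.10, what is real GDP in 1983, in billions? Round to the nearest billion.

Δu = 6.06 - 6.77 = -0.71 points.
Okun's law (growth form): g_Y = g_Y* - β × Δu = 3.33 - 2.10 × (-0.71) = 3.33 + 1.491 = 4.821%.
Real GDP in the next year = 16634 × (1 + 4.821/100) = 16634 × 1.04821 ≈ 17436 billion.

$17,436 billion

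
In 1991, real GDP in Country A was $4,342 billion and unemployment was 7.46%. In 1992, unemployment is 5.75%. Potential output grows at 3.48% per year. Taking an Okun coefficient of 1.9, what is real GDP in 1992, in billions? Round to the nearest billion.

Δu = 5.75 - 7.46 = -1.71 points.
Okun's law (growth form): g_Y = g_Y* - β × Δu = 3.48 - 1.9 × (-1.71) = 3.48 + 3.249 = 6.729%.
Real GDP in the next year = 4342 × (1 + 6.729/100) = 4342 × 1.06729 ≈ 4634 billion.

$4,634 billion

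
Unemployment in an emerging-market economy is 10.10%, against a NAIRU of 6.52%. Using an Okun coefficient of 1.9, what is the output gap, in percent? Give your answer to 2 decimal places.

The unemployment gap is 10.1 - 6.52 = 3.58 percentage points.
Okun's law gives an output gap of -1.9 × 3.58 = -6.802%, i.e. 6.80% below potential.

-6.80%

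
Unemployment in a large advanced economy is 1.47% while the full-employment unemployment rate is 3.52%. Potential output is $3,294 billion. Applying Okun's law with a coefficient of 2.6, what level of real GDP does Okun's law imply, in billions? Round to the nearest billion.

$3,470 billion

Unemployment gap = 1.47 - 3.52 = -2.05 points, so the output gap is -2.6 × (-2.05) = 5.33%.
Actual GDP = 3294 × (1 + 5.33/100) = 3294 × 1.0533 ≈ 3470 billion.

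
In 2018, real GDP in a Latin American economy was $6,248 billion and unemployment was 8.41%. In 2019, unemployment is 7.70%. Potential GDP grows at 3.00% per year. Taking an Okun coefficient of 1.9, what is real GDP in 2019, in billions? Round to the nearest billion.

$6,520 billion

Δu = 7.7 - 8.41 = -0.71 points.
Okun's law (growth form): g_Y = g_Y* - β × Δu = 3.00 - 1.9 × (-0.71) = 3 + 1.349 = 4.349%.
Real GDP in the next year = 6248 × (1 + 4.349/100) = 6248 × 1.04349 ≈ 6520 billion.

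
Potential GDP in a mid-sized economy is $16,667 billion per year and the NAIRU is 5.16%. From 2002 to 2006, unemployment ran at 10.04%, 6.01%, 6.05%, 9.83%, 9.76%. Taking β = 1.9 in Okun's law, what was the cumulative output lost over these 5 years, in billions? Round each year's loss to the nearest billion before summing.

$5,032 billion

Year 2002: gap = -1.9 × (10.04 - 5.16) = -9.272%, loss ≈ 16667 × 9.272/100 ≈ 1545.
Year 2003: gap = -1.9 × (6.01 - 5.16) = -1.615%, loss ≈ 16667 × 1.615/100 ≈ 269.
Year 2004: gap = -1.9 × (6.05 - 5.16) = -1.691%, loss ≈ 16667 × 1.691/100 ≈ 282.
Year 2005: gap = -1.9 × (9.83 - 5.16) = -8.873%, loss ≈ 16667 × 8.873/100 ≈ 1479.
Year 2006: gap = -1.9 × (9.76 - 5.16) = -8.74%, loss ≈ 16667 × 8.74/100 ≈ 1457.
Total lost output = 1545 + 269 + 282 + 1479 + 1457 = 5032 billion.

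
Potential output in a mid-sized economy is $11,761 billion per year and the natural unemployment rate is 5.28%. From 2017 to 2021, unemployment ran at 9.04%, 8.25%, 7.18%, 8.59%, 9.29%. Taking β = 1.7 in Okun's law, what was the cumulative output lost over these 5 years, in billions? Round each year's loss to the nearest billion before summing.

Year 2017: gap = -1.7 × (9.04 - 5.28) = -6.392%, loss ≈ 11761 × 6.392/100 ≈ 752.
Year 2018: gap = -1.7 × (8.25 - 5.28) = -5.049%, loss ≈ 11761 × 5.049/100 ≈ 594.
Year 2019: gap = -1.7 × (7.18 - 5.28) = -3.23%, loss ≈ 11761 × 3.23/100 ≈ 380.
Year 2020: gap = -1.7 × (8.59 - 5.28) = -5.627%, loss ≈ 11761 × 5.627/100 ≈ 662.
Year 2021: gap = -1.7 × (9.29 - 5.28) = -6.817%, loss ≈ 11761 × 6.817/100 ≈ 802.
Total lost output = 752 + 594 + 380 + 662 + 802 = 3190 billion.

$3,190 billion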